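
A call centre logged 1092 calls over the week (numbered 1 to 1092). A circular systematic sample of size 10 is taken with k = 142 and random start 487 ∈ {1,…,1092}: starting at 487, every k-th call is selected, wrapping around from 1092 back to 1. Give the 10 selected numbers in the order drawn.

Selection 1: 487
Selection 2: 487 + 142 = 629
Selection 3: 629 + 142 = 771
Selection 4: 771 + 142 = 913
Selection 5: 913 + 142 = 1055
Selection 6: 1055 + 142 = 1197 → 1197 − 1092 = 105
Selection 7: 105 + 142 = 247
Selection 8: 247 + 142 = 389
Selection 9: 389 + 142 = 531
Selection 10: 531 + 142 = 673

487, 629, 771, 913, 1055, 105, 247, 389, 531, 673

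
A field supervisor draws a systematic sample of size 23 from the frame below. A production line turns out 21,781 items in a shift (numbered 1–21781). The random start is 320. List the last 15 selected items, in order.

k = N/n = 21781/23 = 947
9th selection = 320 + 8×947 = 7896
10th: 7896 + 947 = 8843
11th: 8843 + 947 = 9790
12th: 9790 + 947 = 10737
13th: 10737 + 947 = 11684
14th: 11684 + 947 = 12631
15th: 12631 + 947 = 13578
16th: 13578 + 947 = 14525
17th: 14525 + 947 = 15472
18th: 15472 + 947 = 16419
19th: 16419 + 947 = 17366
20th: 17366 + 947 = 18313
21st: 18313 + 947 = 19260
22nd: 19260 + 947 = 20207
23rd: 20207 + 947 = 21154

7896, 8843, 9790, 10737, 11684, 12631, 13578, 14525, 15472, 16419, 17366, 18313, 19260, 20207, 21154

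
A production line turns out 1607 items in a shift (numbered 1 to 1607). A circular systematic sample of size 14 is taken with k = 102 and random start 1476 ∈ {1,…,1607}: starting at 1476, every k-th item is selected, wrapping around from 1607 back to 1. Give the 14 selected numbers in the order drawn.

Selection 1: 1476
Selection 2: 1476 + 102 = 1578
Selection 3: 1578 + 102 = 1680 → 1680 − 1607 = 73
Selection 4: 73 + 102 = 175
Selection 5: 175 + 102 = 277
Selection 6: 277 + 102 = 379
Selection 7: 379 + 102 = 481
Selection 8: 481 + 102 = 583
Selection 9: 583 + 102 = 685
Selection 10: 685 + 102 = 787
Selection 11: 787 + 102 = 889
Selection 12: 889 + 102 = 991
Selection 13: 991 + 102 = 1093
Selection 14: 1093 + 102 = 1195

1476, 1578, 73, 175, 277, 379, 481, 583, 685, 787, 889, 991, 1093, 1195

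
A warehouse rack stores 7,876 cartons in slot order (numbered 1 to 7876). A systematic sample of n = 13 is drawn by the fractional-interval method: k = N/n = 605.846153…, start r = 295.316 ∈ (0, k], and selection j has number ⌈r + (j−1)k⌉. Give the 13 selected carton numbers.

j=1: r + 0k = 295.316 → ⌈·⌉ = 296
j=2: r + 1k = 901.162153… → ⌈·⌉ = 902
j=3: r + 2k = 1507.008307… → ⌈·⌉ = 1508
j=4: r + 3k = 2112.854461… → ⌈·⌉ = 2113
j=5: r + 4k = 2718.700615… → ⌈·⌉ = 2719
j=6: r + 5k = 3324.546769… → ⌈·⌉ = 3325
j=7: r + 6k = 3930.392923… → ⌈·⌉ = 3931
j=8: r + 7k = 4536.239076… → ⌈·⌉ = 4537
j=9: r + 8k = 5142.085230… → ⌈·⌉ = 5143
j=10: r + 9k = 5747.931384… → ⌈·⌉ = 5748
j=11: r + 10k = 6353.777538… → ⌈·⌉ = 6354
j=12: r + 11k = 6959.623692… → ⌈·⌉ = 6960
j=13: r + 12k = 7565.469846… → ⌈·⌉ = 7566

296, 902, 1508, 2113, 2719, 3325, 3931, 4537, 5143, 5748, 6354, 6960, 7566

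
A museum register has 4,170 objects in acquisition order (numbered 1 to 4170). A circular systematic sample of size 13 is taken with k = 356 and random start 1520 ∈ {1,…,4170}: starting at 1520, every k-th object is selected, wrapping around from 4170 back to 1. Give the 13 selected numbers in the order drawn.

Selection 1: 1520
Selection 2: 1520 + 356 = 1876
Selection 3: 1876 + 356 = 2232
Selection 4: 2232 + 356 = 2588
Selection 5: 2588 + 356 = 2944
Selection 6: 2944 + 356 = 3300
Selection 7: 3300 + 356 = 3656
Selection 8: 3656 + 356 = 4012
Selection 9: 4012 + 356 = 4368 → 4368 − 4170 = 198
Selection 10: 198 + 356 = 554
Selection 11: 554 + 356 = 910
Selection 12: 910 + 356 = 1266
Selection 13: 1266 + 356 = 1622

1520, 1876, 2232, 2588, 2944, 3300, 3656, 4012, 198, 554, 910, 1266, 1622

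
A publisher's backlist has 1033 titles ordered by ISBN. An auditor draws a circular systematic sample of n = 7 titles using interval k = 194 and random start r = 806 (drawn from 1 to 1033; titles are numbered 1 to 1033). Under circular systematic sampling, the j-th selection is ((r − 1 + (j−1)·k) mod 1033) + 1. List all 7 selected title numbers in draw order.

Selection 1: 806
Selection 2: 806 + 194 = 1000
Selection 3: 1000 + 194 = 1194 → 1194 − 1033 = 161
Selection 4: 161 + 194 = 355
Selection 5: 355 + 194 = 549
Selection 6: 549 + 194 = 743
Selection 7: 743 + 194 = 937

806, 1000, 161, 355, 549, 743, 937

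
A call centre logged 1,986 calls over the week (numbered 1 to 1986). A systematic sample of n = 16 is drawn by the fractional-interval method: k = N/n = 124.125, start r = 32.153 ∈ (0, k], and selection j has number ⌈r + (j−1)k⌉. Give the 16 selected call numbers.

j=1: r + 0k = 32.153 → ⌈·⌉ = 33
j=2: r + 1k = 156.278 → ⌈·⌉ = 157
j=3: r + 2k = 280.403 → ⌈·⌉ = 281
j=4: r + 3k = 404.528 → ⌈·⌉ = 405
j=5: r + 4k = 528.653 → ⌈·⌉ = 529
j=6: r + 5k = 652.778 → ⌈·⌉ = 653
j=7: r + 6k = 776.903 → ⌈·⌉ = 777
j=8: r + 7k = 901.028 → ⌈·⌉ = 902
j=9: r + 8k = 1025.153 → ⌈·⌉ = 1026
j=10: r + 9k = 1149.278 → ⌈·⌉ = 1150
j=11: r + 10k = 1273.403 → ⌈·⌉ = 1274
j=12: r + 11k = 1397.528 → ⌈·⌉ = 1398
j=13: r + 12k = 1521.653 → ⌈·⌉ = 1522
j=14: r + 13k = 1645.778 → ⌈·⌉ = 1646
j=15: r + 14k = 1769.903 → ⌈·⌉ = 1770
j=16: r + 15k = 1894.028 → ⌈·⌉ = 1895

33, 157, 281, 405, 529, 653, 777, 902, 1026, 1150, 1274, 1398, 1522, 1646, 1770, 1895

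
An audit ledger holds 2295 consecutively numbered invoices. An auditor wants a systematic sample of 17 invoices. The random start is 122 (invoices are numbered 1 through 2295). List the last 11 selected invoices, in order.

932, 1067, 1202, 1337, 1472, 1607, 1742, 1877, 2012, 2147, 2282

k = N/n = 2295/17 = 135
7th selection = 122 + 6×135 = 932
8th: 932 + 135 = 1067
9th: 1067 + 135 = 1202
10th: 1202 + 135 = 1337
11th: 1337 + 135 = 1472
12th: 1472 + 135 = 1607
13th: 1607 + 135 = 1742
14th: 1742 + 135 = 1877
15th: 1877 + 135 = 2012
16th: 2012 + 135 = 2147
17th: 2147 + 135 = 2282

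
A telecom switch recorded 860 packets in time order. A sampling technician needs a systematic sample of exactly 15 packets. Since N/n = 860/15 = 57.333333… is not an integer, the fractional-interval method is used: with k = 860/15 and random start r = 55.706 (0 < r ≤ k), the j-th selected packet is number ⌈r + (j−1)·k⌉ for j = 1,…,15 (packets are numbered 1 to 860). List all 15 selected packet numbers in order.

j=1: r + 0k = 55.706 → ⌈·⌉ = 56
j=2: r + 1k = 113.039333… → ⌈·⌉ = 114
j=3: r + 2k = 170.372666… → ⌈·⌉ = 171
j=4: r + 3k = 227.706 → ⌈·⌉ = 228
j=5: r + 4k = 285.039333… → ⌈·⌉ = 286
j=6: r + 5k = 342.372666… → ⌈·⌉ = 343
j=7: r + 6k = 399.706 → ⌈·⌉ = 400
j=8: r + 7k = 457.039333… → ⌈·⌉ = 458
j=9: r + 8k = 514.372666… → ⌈·⌉ = 515
j=10: r + 9k = 571.706 → ⌈·⌉ = 572
j=11: r + 10k = 629.039333… → ⌈·⌉ = 630
j=12: r + 11k = 686.372666… → ⌈·⌉ = 687
j=13: r + 12k = 743.706 → ⌈·⌉ = 744
j=14: r + 13k = 801.039333… → ⌈·⌉ = 802
j=15: r + 14k = 858.372666… → ⌈·⌉ = 859

56, 114, 171, 228, 286, 343, 400, 458, 515, 572, 630, 687, 744, 802, 859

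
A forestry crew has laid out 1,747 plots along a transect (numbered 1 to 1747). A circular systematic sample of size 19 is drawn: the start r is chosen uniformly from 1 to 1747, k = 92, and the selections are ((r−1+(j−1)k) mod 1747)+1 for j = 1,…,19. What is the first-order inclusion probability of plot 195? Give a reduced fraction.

For each position j, as r ranges over 1…1747 the j-th selection hits every plot exactly once, so plot 195 is selected for exactly 19 of the 1747 starts.
Inclusion probability = 19/1747.

19/1747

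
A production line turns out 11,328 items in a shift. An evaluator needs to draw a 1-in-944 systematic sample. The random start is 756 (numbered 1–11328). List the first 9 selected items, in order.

756, 1700, 2644, 3588, 4532, 5476, 6420, 7364, 8308

item 1: 756
item 2: 756 + 944 = 1700
item 3: 1700 + 944 = 2644
item 4: 2644 + 944 = 3588
item 5: 3588 + 944 = 4532
item 6: 4532 + 944 = 5476
item 7: 5476 + 944 = 6420
item 8: 6420 + 944 = 7364
item 9: 7364 + 944 = 8308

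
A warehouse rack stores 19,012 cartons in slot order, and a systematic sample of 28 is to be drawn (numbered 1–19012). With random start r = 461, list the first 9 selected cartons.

k = N/n = 19012/28 = 679
carton 1: 461
carton 2: 461 + 679 = 1140
carton 3: 1140 + 679 = 1819
carton 4: 1819 + 679 = 2498
carton 5: 2498 + 679 = 3177
carton 6: 3177 + 679 = 3856
carton 7: 3856 + 679 = 4535
carton 8: 4535 + 679 = 5214
carton 9: 5214 + 679 = 5893

461, 1140, 1819, 2498, 3177, 3856, 4535, 5214, 5893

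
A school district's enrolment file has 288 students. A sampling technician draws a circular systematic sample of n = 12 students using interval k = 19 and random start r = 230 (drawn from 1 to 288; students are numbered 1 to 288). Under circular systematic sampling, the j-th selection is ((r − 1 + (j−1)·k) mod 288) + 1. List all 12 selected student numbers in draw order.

230, 249, 268, 287, 18, 37, 56, 75, 94, 113, 132, 151

Selection 1: 230
Selection 2: 230 + 19 = 249
Selection 3: 249 + 19 = 268
Selection 4: 268 + 19 = 287
Selection 5: 287 + 19 = 306 → 306 − 288 = 18
Selection 6: 18 + 19 = 37
Selection 7: 37 + 19 = 56
Selection 8: 56 + 19 = 75
Selection 9: 75 + 19 = 94
Selection 10: 94 + 19 = 113
Selection 11: 113 + 19 = 132
Selection 12: 132 + 19 = 151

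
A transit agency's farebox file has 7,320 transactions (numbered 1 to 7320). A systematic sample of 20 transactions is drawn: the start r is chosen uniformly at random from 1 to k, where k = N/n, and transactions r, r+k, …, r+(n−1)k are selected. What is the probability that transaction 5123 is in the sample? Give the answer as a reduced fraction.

1/366

k = 7320/20 = 366.
Transaction 5123 is selected iff r ≡ 5123 (mod 366); exactly one such r in {1,…,366}.
Inclusion probability = 1/366.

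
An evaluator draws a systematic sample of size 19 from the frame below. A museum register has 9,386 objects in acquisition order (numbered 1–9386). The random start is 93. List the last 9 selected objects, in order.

5033, 5527, 6021, 6515, 7009, 7503, 7997, 8491, 8985

k = N/n = 9386/19 = 494
11th selection = 93 + 10×494 = 5033
12th: 5033 + 494 = 5527
13th: 5527 + 494 = 6021
14th: 6021 + 494 = 6515
15th: 6515 + 494 = 7009
16th: 7009 + 494 = 7503
17th: 7503 + 494 = 7997
18th: 7997 + 494 = 8491
19th: 8491 + 494 = 8985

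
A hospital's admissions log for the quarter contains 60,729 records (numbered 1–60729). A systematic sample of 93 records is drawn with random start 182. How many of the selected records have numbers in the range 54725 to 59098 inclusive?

7

k = 60729/93 = 653
First selection ≥ 54725: 182 + ⌈(54725−182)/653⌉·653 = 182 + 84×653 = 55034
Last selection ≤ 59098: 182 + ⌊(59098−182)/653⌋·653 = 182 + 90×653 = 58952
Count = 90 − 84 + 1 = 7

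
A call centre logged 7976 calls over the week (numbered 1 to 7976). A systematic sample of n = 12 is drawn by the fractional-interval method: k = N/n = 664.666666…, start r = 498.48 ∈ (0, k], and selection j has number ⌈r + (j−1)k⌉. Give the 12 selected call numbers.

499, 1164, 1828, 2493, 3158, 3822, 4487, 5152, 5816, 6481, 7146, 7810

j=1: r + 0k = 498.48 → ⌈·⌉ = 499
j=2: r + 1k = 1163.146666… → ⌈·⌉ = 1164
j=3: r + 2k = 1827.813333… → ⌈·⌉ = 1828
j=4: r + 3k = 2492.48 → ⌈·⌉ = 2493
j=5: r + 4k = 3157.146666… → ⌈·⌉ = 3158
j=6: r + 5k = 3821.813333… → ⌈·⌉ = 3822
j=7: r + 6k = 4486.48 → ⌈·⌉ = 4487
j=8: r + 7k = 5151.146666… → ⌈·⌉ = 5152
j=9: r + 8k = 5815.813333… → ⌈·⌉ = 5816
j=10: r + 9k = 6480.48 → ⌈·⌉ = 6481
j=11: r + 10k = 7145.146666… → ⌈·⌉ = 7146
j=12: r + 11k = 7809.813333… → ⌈·⌉ = 7810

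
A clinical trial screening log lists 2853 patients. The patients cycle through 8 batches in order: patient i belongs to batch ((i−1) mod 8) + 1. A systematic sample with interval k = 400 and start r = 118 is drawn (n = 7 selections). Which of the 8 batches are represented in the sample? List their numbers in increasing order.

Consecutive selections differ by k = 400, so their batch numbers differ by 400 mod 8 = 0.
gcd(400, 8) = 8, so the sample visits 8/8 = 1 distinct residues mod 8.
Start 118 is batch 6; the batches hit are 6.

6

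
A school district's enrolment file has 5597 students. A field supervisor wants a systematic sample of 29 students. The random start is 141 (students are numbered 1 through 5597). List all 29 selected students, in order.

141, 334, 527, 720, 913, 1106, 1299, 1492, 1685, 1878, 2071, 2264, 2457, 2650, 2843, 3036, 3229, 3422, 3615, 3808, 4001, 4194, 4387, 4580, 4773, 4966, 5159, 5352, 5545

k = N/n = 5597/29 = 193
student 1: 141
student 2: 141 + 193 = 334
student 3: 334 + 193 = 527
student 4: 527 + 193 = 720
student 5: 720 + 193 = 913
student 6: 913 + 193 = 1106
student 7: 1106 + 193 = 1299
student 8: 1299 + 193 = 1492
student 9: 1492 + 193 = 1685
student 10: 1685 + 193 = 1878
student 11: 1878 + 193 = 2071
student 12: 2071 + 193 = 2264
student 13: 2264 + 193 = 2457
student 14: 2457 + 193 = 2650
student 15: 2650 + 193 = 2843
student 16: 2843 + 193 = 3036
student 17: 3036 + 193 = 3229
student 18: 3229 + 193 = 3422
student 19: 3422 + 193 = 3615
student 20: 3615 + 193 = 3808
student 21: 3808 + 193 = 4001
student 22: 4001 + 193 = 4194
student 23: 4194 + 193 = 4387
student 24: 4387 + 193 = 4580
student 25: 4580 + 193 = 4773
student 26: 4773 + 193 = 4966
student 27: 4966 + 193 = 5159
student 28: 5159 + 193 = 5352
student 29: 5352 + 193 = 5545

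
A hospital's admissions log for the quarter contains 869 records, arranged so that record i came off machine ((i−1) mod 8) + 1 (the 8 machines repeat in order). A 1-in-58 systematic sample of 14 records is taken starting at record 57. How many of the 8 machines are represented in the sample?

4

Consecutive selections differ by k = 58, so their machine numbers differ by 58 mod 8 = 2.
gcd(58, 8) = 2, so the sample visits 8/2 = 4 distinct residues mod 8.
Start 57 is machine 1; the machines hit are 1, 3, 5, 7.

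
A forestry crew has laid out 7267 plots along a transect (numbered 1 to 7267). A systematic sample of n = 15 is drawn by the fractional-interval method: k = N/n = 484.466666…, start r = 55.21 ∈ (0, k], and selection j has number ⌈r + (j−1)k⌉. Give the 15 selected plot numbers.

j=1: r + 0k = 55.21 → ⌈·⌉ = 56
j=2: r + 1k = 539.676666… → ⌈·⌉ = 540
j=3: r + 2k = 1024.143333… → ⌈·⌉ = 1025
j=4: r + 3k = 1508.61 → ⌈·⌉ = 1509
j=5: r + 4k = 1993.076666… → ⌈·⌉ = 1994
j=6: r + 5k = 2477.543333… → ⌈·⌉ = 2478
j=7: r + 6k = 2962.01 → ⌈·⌉ = 2963
j=8: r + 7k = 3446.476666… → ⌈·⌉ = 3447
j=9: r + 8k = 3930.943333… → ⌈·⌉ = 3931
j=10: r + 9k = 4415.41 → ⌈·⌉ = 4416
j=11: r + 10k = 4899.876666… → ⌈·⌉ = 4900
j=12: r + 11k = 5384.343333… → ⌈·⌉ = 5385
j=13: r + 12k = 5868.81 → ⌈·⌉ = 5869
j=14: r + 13k = 6353.276666… → ⌈·⌉ = 6354
j=15: r + 14k = 6837.743333… → ⌈·⌉ = 6838

56, 540, 1025, 1509, 1994, 2478, 2963, 3447, 3931, 4416, 4900, 5385, 5869, 6354, 6838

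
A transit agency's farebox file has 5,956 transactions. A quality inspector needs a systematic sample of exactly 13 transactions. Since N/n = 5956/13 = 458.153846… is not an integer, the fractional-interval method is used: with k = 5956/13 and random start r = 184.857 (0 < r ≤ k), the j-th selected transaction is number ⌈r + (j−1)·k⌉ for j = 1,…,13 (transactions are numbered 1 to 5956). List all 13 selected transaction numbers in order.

j=1: r + 0k = 184.857 → ⌈·⌉ = 185
j=2: r + 1k = 643.010846… → ⌈·⌉ = 644
j=3: r + 2k = 1101.164692… → ⌈·⌉ = 1102
j=4: r + 3k = 1559.318538… → ⌈·⌉ = 1560
j=5: r + 4k = 2017.472384… → ⌈·⌉ = 2018
j=6: r + 5k = 2475.626230… → ⌈·⌉ = 2476
j=7: r + 6k = 2933.780076… → ⌈·⌉ = 2934
j=8: r + 7k = 3391.933923… → ⌈·⌉ = 3392
j=9: r + 8k = 3850.087769… → ⌈·⌉ = 3851
j=10: r + 9k = 4308.241615… → ⌈·⌉ = 4309
j=11: r + 10k = 4766.395461… → ⌈·⌉ = 4767
j=12: r + 11k = 5224.549307… → ⌈·⌉ = 5225
j=13: r + 12k = 5682.703153… → ⌈·⌉ = 5683

185, 644, 1102, 1560, 2018, 2476, 2934, 3392, 3851, 4309, 4767, 5225, 5683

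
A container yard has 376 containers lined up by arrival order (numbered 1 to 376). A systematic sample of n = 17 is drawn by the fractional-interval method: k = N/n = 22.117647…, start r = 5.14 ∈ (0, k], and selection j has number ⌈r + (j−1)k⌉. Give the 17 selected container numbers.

6, 28, 50, 72, 94, 116, 138, 160, 183, 205, 227, 249, 271, 293, 315, 337, 360

j=1: r + 0k = 5.14 → ⌈·⌉ = 6
j=2: r + 1k = 27.257647… → ⌈·⌉ = 28
j=3: r + 2k = 49.375294… → ⌈·⌉ = 50
j=4: r + 3k = 71.492941… → ⌈·⌉ = 72
j=5: r + 4k = 93.610588… → ⌈·⌉ = 94
j=6: r + 5k = 115.728235… → ⌈·⌉ = 116
j=7: r + 6k = 137.845882… → ⌈·⌉ = 138
j=8: r + 7k = 159.963529… → ⌈·⌉ = 160
j=9: r + 8k = 182.081176… → ⌈·⌉ = 183
j=10: r + 9k = 204.198823… → ⌈·⌉ = 205
j=11: r + 10k = 226.316470… → ⌈·⌉ = 227
j=12: r + 11k = 248.434117… → ⌈·⌉ = 249
j=13: r + 12k = 270.551764… → ⌈·⌉ = 271
j=14: r + 13k = 292.669411… → ⌈·⌉ = 293
j=15: r + 14k = 314.787058… → ⌈·⌉ = 315
j=16: r + 15k = 336.904705… → ⌈·⌉ = 337
j=17: r + 16k = 359.022352… → ⌈·⌉ = 360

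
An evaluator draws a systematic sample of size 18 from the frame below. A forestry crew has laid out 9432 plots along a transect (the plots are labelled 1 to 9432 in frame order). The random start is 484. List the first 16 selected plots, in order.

484, 1008, 1532, 2056, 2580, 3104, 3628, 4152, 4676, 5200, 5724, 6248, 6772, 7296, 7820, 8344

k = N/n = 9432/18 = 524
plot 1: 484
plot 2: 484 + 524 = 1008
plot 3: 1008 + 524 = 1532
plot 4: 1532 + 524 = 2056
plot 5: 2056 + 524 = 2580
plot 6: 2580 + 524 = 3104
plot 7: 3104 + 524 = 3628
plot 8: 3628 + 524 = 4152
plot 9: 4152 + 524 = 4676
plot 10: 4676 + 524 = 5200
plot 11: 5200 + 524 = 5724
plot 12: 5724 + 524 = 6248
plot 13: 6248 + 524 = 6772
plot 14: 6772 + 524 = 7296
plot 15: 7296 + 524 = 7820
plot 16: 7820 + 524 = 8344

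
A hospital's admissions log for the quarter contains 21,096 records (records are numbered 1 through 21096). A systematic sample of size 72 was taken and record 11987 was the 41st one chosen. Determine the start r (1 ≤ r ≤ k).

k = 21096/72 = 293
r = 11987 − (41−1)×293 = 11987 − 11720 = 267

267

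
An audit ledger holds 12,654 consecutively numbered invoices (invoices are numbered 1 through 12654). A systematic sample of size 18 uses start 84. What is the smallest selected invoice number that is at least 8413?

8520

k = 12654/18 = 703
Steps past start: ⌈(8413 − 84)/703⌉ = ⌈8329/703⌉ = 12
Selected invoice: 84 + 12×703 = 8520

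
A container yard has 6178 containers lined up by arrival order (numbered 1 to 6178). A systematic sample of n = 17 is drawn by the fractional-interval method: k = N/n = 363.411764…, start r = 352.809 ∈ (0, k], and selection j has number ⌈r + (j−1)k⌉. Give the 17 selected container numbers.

353, 717, 1080, 1444, 1807, 2170, 2534, 2897, 3261, 3624, 3987, 4351, 4714, 5078, 5441, 5804, 6168

j=1: r + 0k = 352.809 → ⌈·⌉ = 353
j=2: r + 1k = 716.220764… → ⌈·⌉ = 717
j=3: r + 2k = 1079.632529… → ⌈·⌉ = 1080
j=4: r + 3k = 1443.044294… → ⌈·⌉ = 1444
j=5: r + 4k = 1806.456058… → ⌈·⌉ = 1807
j=6: r + 5k = 2169.867823… → ⌈·⌉ = 2170
j=7: r + 6k = 2533.279588… → ⌈·⌉ = 2534
j=8: r + 7k = 2896.691352… → ⌈·⌉ = 2897
j=9: r + 8k = 3260.103117… → ⌈·⌉ = 3261
j=10: r + 9k = 3623.514882… → ⌈·⌉ = 3624
j=11: r + 10k = 3986.926647… → ⌈·⌉ = 3987
j=12: r + 11k = 4350.338411… → ⌈·⌉ = 4351
j=13: r + 12k = 4713.750176… → ⌈·⌉ = 4714
j=14: r + 13k = 5077.161941… → ⌈·⌉ = 5078
j=15: r + 14k = 5440.573705… → ⌈·⌉ = 5441
j=16: r + 15k = 5803.985470… → ⌈·⌉ = 5804
j=17: r + 16k = 6167.397235… → ⌈·⌉ = 6168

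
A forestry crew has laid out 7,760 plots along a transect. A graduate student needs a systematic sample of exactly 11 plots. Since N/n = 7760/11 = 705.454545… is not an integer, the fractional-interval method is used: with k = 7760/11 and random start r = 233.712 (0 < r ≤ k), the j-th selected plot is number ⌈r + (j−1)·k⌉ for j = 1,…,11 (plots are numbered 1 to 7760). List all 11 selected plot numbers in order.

j=1: r + 0k = 233.712 → ⌈·⌉ = 234
j=2: r + 1k = 939.166545… → ⌈·⌉ = 940
j=3: r + 2k = 1644.621090… → ⌈·⌉ = 1645
j=4: r + 3k = 2350.075636… → ⌈·⌉ = 2351
j=5: r + 4k = 3055.530181… → ⌈·⌉ = 3056
j=6: r + 5k = 3760.984727… → ⌈·⌉ = 3761
j=7: r + 6k = 4466.439272… → ⌈·⌉ = 4467
j=8: r + 7k = 5171.893818… → ⌈·⌉ = 5172
j=9: r + 8k = 5877.348363… → ⌈·⌉ = 5878
j=10: r + 9k = 6582.802909… → ⌈·⌉ = 6583
j=11: r + 10k = 7288.257454… → ⌈·⌉ = 7289

234, 940, 1645, 2351, 3056, 3761, 4467, 5172, 5878, 6583, 7289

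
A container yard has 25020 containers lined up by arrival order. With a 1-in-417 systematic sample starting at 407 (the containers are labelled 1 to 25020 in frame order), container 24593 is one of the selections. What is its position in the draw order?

k = 417
position = (24593 − 407)/417 + 1 = 24186/417 + 1 = 58 + 1 = 59

59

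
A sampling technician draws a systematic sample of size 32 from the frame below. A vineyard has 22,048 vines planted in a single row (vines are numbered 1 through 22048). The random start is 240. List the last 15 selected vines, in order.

11953, 12642, 13331, 14020, 14709, 15398, 16087, 16776, 17465, 18154, 18843, 19532, 20221, 20910, 21599

k = N/n = 22048/32 = 689
18th selection = 240 + 17×689 = 11953
19th: 11953 + 689 = 12642
20th: 12642 + 689 = 13331
21st: 13331 + 689 = 14020
22nd: 14020 + 689 = 14709
23rd: 14709 + 689 = 15398
24th: 15398 + 689 = 16087
25th: 16087 + 689 = 16776
26th: 16776 + 689 = 17465
27th: 17465 + 689 = 18154
28th: 18154 + 689 = 18843
29th: 18843 + 689 = 19532
30th: 19532 + 689 = 20221
31st: 20221 + 689 = 20910
32nd: 20910 + 689 = 21599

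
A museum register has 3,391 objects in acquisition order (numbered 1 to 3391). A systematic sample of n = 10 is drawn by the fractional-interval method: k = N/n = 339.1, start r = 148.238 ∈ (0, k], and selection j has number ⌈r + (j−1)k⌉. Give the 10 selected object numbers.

j=1: r + 0k = 148.238 → ⌈·⌉ = 149
j=2: r + 1k = 487.338 → ⌈·⌉ = 488
j=3: r + 2k = 826.438 → ⌈·⌉ = 827
j=4: r + 3k = 1165.538 → ⌈·⌉ = 1166
j=5: r + 4k = 1504.638 → ⌈·⌉ = 1505
j=6: r + 5k = 1843.738 → ⌈·⌉ = 1844
j=7: r + 6k = 2182.838 → ⌈·⌉ = 2183
j=8: r + 7k = 2521.938 → ⌈·⌉ = 2522
j=9: r + 8k = 2861.038 → ⌈·⌉ = 2862
j=10: r + 9k = 3200.138 → ⌈·⌉ = 3201

149, 488, 827, 1166, 1505, 1844, 2183, 2522, 2862, 3201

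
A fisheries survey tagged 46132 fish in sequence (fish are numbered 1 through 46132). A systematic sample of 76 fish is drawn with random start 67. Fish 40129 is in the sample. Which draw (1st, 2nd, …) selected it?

67

k = 46132/76 = 607
position = (40129 − 67)/607 + 1 = 40062/607 + 1 = 66 + 1 = 67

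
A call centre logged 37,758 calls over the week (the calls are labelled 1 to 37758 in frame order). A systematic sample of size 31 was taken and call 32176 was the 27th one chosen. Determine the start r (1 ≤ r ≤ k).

508

k = 37758/31 = 1218
r = 32176 − (27−1)×1218 = 32176 − 31668 = 508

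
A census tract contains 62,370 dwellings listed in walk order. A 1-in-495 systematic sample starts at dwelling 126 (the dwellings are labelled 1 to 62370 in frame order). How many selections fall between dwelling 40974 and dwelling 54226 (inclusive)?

k = 495
First selection ≥ 40974: 126 + ⌈(40974−126)/495⌉·495 = 126 + 83×495 = 41211
Last selection ≤ 54226: 126 + ⌊(54226−126)/495⌋·495 = 126 + 109×495 = 54081
Count = 109 − 83 + 1 = 27

27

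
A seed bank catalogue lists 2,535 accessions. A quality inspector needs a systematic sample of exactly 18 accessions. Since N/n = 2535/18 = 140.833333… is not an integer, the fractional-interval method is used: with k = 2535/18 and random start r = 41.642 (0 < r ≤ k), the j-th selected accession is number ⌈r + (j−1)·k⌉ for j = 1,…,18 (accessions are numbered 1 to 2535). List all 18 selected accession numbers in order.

42, 183, 324, 465, 605, 746, 887, 1028, 1169, 1310, 1450, 1591, 1732, 1873, 2014, 2155, 2295, 2436

j=1: r + 0k = 41.642 → ⌈·⌉ = 42
j=2: r + 1k = 182.475333… → ⌈·⌉ = 183
j=3: r + 2k = 323.308666… → ⌈·⌉ = 324
j=4: r + 3k = 464.142 → ⌈·⌉ = 465
j=5: r + 4k = 604.975333… → ⌈·⌉ = 605
j=6: r + 5k = 745.808666… → ⌈·⌉ = 746
j=7: r + 6k = 886.642 → ⌈·⌉ = 887
j=8: r + 7k = 1027.475333… → ⌈·⌉ = 1028
j=9: r + 8k = 1168.308666… → ⌈·⌉ = 1169
j=10: r + 9k = 1309.142 → ⌈·⌉ = 1310
j=11: r + 10k = 1449.975333… → ⌈·⌉ = 1450
j=12: r + 11k = 1590.808666… → ⌈·⌉ = 1591
j=13: r + 12k = 1731.642 → ⌈·⌉ = 1732
j=14: r + 13k = 1872.475333… → ⌈·⌉ = 1873
j=15: r + 14k = 2013.308666… → ⌈·⌉ = 2014
j=16: r + 15k = 2154.142 → ⌈·⌉ = 2155
j=17: r + 16k = 2294.975333… → ⌈·⌉ = 2295
j=18: r + 17k = 2435.808666… → ⌈·⌉ = 2436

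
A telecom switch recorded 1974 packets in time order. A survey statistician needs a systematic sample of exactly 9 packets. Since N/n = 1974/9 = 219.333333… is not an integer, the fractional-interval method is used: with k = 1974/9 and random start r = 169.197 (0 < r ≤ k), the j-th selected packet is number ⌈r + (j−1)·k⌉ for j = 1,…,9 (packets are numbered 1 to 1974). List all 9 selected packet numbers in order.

j=1: r + 0k = 169.197 → ⌈·⌉ = 170
j=2: r + 1k = 388.530333… → ⌈·⌉ = 389
j=3: r + 2k = 607.863666… → ⌈·⌉ = 608
j=4: r + 3k = 827.197 → ⌈·⌉ = 828
j=5: r + 4k = 1046.530333… → ⌈·⌉ = 1047
j=6: r + 5k = 1265.863666… → ⌈·⌉ = 1266
j=7: r + 6k = 1485.197 → ⌈·⌉ = 1486
j=8: r + 7k = 1704.530333… → ⌈·⌉ = 1705
j=9: r + 8k = 1923.863666… → ⌈·⌉ = 1924

170, 389, 608, 828, 1047, 1266, 1486, 1705, 1924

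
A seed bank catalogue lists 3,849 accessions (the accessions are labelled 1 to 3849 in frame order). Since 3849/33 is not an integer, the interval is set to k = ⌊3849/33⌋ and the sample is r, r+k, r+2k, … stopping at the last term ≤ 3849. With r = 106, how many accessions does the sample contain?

33

k = ⌊3849/33⌋ = 116
Achieved size = ⌊(3849 − 106)/116⌋ + 1 = ⌊3743/116⌋ + 1 = 32 + 1 = 33
(last selection: 106 + 32×116 = 3818 ≤ 3849; next would be 3934 > 3849)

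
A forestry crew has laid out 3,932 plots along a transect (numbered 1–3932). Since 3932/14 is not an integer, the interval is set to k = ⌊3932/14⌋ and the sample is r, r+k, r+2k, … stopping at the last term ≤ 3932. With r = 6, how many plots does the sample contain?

15

k = ⌊3932/14⌋ = 280
Achieved size = ⌊(3932 − 6)/280⌋ + 1 = ⌊3926/280⌋ + 1 = 14 + 1 = 15
(last selection: 6 + 14×280 = 3926 ≤ 3932; next would be 4206 > 3932)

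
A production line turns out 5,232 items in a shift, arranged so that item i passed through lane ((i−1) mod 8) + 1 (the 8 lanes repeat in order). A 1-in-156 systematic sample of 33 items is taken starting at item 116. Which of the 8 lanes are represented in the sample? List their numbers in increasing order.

Consecutive selections differ by k = 156, so their lane numbers differ by 156 mod 8 = 4.
gcd(156, 8) = 4, so the sample visits 8/4 = 2 distinct residues mod 8.
Start 116 is lane 4; the lanes hit are 4, 8.

4, 8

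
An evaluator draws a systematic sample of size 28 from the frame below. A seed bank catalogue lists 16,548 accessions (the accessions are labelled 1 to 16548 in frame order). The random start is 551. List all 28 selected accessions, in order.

k = N/n = 16548/28 = 591
accession 1: 551
accession 2: 551 + 591 = 1142
accession 3: 1142 + 591 = 1733
accession 4: 1733 + 591 = 2324
accession 5: 2324 + 591 = 2915
accession 6: 2915 + 591 = 3506
accession 7: 3506 + 591 = 4097
accession 8: 4097 + 591 = 4688
accession 9: 4688 + 591 = 5279
accession 10: 5279 + 591 = 5870
accession 11: 5870 + 591 = 6461
accession 12: 6461 + 591 = 7052
accession 13: 7052 + 591 = 7643
accession 14: 7643 + 591 = 8234
accession 15: 8234 + 591 = 8825
accession 16: 8825 + 591 = 9416
accession 17: 9416 + 591 = 10007
accession 18: 10007 + 591 = 10598
accession 19: 10598 + 591 = 11189
accession 20: 11189 + 591 = 11780
accession 21: 11780 + 591 = 12371
accession 22: 12371 + 591 = 12962
accession 23: 12962 + 591 = 13553
accession 24: 13553 + 591 = 14144
accession 25: 14144 + 591 = 14735
accession 26: 14735 + 591 = 15326
accession 27: 15326 + 591 = 15917
accession 28: 15917 + 591 = 16508

551, 1142, 1733, 2324, 2915, 3506, 4097, 4688, 5279, 5870, 6461, 7052, 7643, 8234, 8825, 9416, 10007, 10598, 11189, 11780, 12371, 12962, 13553, 14144, 14735, 15326, 15917, 16508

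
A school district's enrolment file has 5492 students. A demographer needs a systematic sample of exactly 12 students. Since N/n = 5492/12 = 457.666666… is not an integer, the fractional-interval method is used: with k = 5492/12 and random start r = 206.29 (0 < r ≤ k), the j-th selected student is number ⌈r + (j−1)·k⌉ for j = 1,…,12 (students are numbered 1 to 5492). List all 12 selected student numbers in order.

j=1: r + 0k = 206.29 → ⌈·⌉ = 207
j=2: r + 1k = 663.956666… → ⌈·⌉ = 664
j=3: r + 2k = 1121.623333… → ⌈·⌉ = 1122
j=4: r + 3k = 1579.29 → ⌈·⌉ = 1580
j=5: r + 4k = 2036.956666… → ⌈·⌉ = 2037
j=6: r + 5k = 2494.623333… → ⌈·⌉ = 2495
j=7: r + 6k = 2952.29 → ⌈·⌉ = 2953
j=8: r + 7k = 3409.956666… → ⌈·⌉ = 3410
j=9: r + 8k = 3867.623333… → ⌈·⌉ = 3868
j=10: r + 9k = 4325.29 → ⌈·⌉ = 4326
j=11: r + 10k = 4782.956666… → ⌈·⌉ = 4783
j=12: r + 11k = 5240.623333… → ⌈·⌉ = 5241

207, 664, 1122, 1580, 2037, 2495, 2953, 3410, 3868, 4326, 4783, 5241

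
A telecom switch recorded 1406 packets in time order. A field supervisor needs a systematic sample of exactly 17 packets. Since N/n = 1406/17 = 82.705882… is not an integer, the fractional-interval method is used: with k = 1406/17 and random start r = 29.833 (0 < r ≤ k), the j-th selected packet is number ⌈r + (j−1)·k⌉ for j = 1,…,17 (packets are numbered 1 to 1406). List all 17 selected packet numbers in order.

30, 113, 196, 278, 361, 444, 527, 609, 692, 775, 857, 940, 1023, 1106, 1188, 1271, 1354

j=1: r + 0k = 29.833 → ⌈·⌉ = 30
j=2: r + 1k = 112.538882… → ⌈·⌉ = 113
j=3: r + 2k = 195.244764… → ⌈·⌉ = 196
j=4: r + 3k = 277.950647… → ⌈·⌉ = 278
j=5: r + 4k = 360.656529… → ⌈·⌉ = 361
j=6: r + 5k = 443.362411… → ⌈·⌉ = 444
j=7: r + 6k = 526.068294… → ⌈·⌉ = 527
j=8: r + 7k = 608.774176… → ⌈·⌉ = 609
j=9: r + 8k = 691.480058… → ⌈·⌉ = 692
j=10: r + 9k = 774.185941… → ⌈·⌉ = 775
j=11: r + 10k = 856.891823… → ⌈·⌉ = 857
j=12: r + 11k = 939.597705… → ⌈·⌉ = 940
j=13: r + 12k = 1022.303588… → ⌈·⌉ = 1023
j=14: r + 13k = 1105.009470… → ⌈·⌉ = 1106
j=15: r + 14k = 1187.715352… → ⌈·⌉ = 1188
j=16: r + 15k = 1270.421235… → ⌈·⌉ = 1271
j=17: r + 16k = 1353.127117… → ⌈·⌉ = 1354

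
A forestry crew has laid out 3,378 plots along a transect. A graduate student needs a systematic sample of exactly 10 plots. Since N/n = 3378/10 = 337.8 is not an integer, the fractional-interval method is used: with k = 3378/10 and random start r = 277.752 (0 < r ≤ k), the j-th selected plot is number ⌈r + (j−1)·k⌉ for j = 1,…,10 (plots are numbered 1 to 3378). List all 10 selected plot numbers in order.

278, 616, 954, 1292, 1629, 1967, 2305, 2643, 2981, 3318

j=1: r + 0k = 277.752 → ⌈·⌉ = 278
j=2: r + 1k = 615.552 → ⌈·⌉ = 616
j=3: r + 2k = 953.352 → ⌈·⌉ = 954
j=4: r + 3k = 1291.152 → ⌈·⌉ = 1292
j=5: r + 4k = 1628.952 → ⌈·⌉ = 1629
j=6: r + 5k = 1966.752 → ⌈·⌉ = 1967
j=7: r + 6k = 2304.552 → ⌈·⌉ = 2305
j=8: r + 7k = 2642.352 → ⌈·⌉ = 2643
j=9: r + 8k = 2980.152 → ⌈·⌉ = 2981
j=10: r + 9k = 3317.952 → ⌈·⌉ = 3318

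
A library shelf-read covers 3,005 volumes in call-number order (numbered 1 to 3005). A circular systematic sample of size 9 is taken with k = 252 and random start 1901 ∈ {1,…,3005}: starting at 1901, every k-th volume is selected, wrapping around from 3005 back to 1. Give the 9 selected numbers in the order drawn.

Selection 1: 1901
Selection 2: 1901 + 252 = 2153
Selection 3: 2153 + 252 = 2405
Selection 4: 2405 + 252 = 2657
Selection 5: 2657 + 252 = 2909
Selection 6: 2909 + 252 = 3161 → 3161 − 3005 = 156
Selection 7: 156 + 252 = 408
Selection 8: 408 + 252 = 660
Selection 9: 660 + 252 = 912

1901, 2153, 2405, 2657, 2909, 156, 408, 660, 912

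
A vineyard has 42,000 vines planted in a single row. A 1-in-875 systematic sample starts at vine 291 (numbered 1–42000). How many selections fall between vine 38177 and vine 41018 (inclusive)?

3

k = 875
First selection ≥ 38177: 291 + ⌈(38177−291)/875⌉·875 = 291 + 44×875 = 38791
Last selection ≤ 41018: 291 + ⌊(41018−291)/875⌋·875 = 291 + 46×875 = 40541
Count = 46 − 44 + 1 = 3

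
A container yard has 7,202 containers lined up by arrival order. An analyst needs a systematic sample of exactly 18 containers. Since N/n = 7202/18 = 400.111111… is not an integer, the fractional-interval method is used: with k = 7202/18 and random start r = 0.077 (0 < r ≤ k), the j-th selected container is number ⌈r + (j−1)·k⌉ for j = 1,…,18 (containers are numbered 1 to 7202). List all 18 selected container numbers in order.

j=1: r + 0k = 0.077 → ⌈·⌉ = 1
j=2: r + 1k = 400.188111… → ⌈·⌉ = 401
j=3: r + 2k = 800.299222… → ⌈·⌉ = 801
j=4: r + 3k = 1200.410333… → ⌈·⌉ = 1201
j=5: r + 4k = 1600.521444… → ⌈·⌉ = 1601
j=6: r + 5k = 2000.632555… → ⌈·⌉ = 2001
j=7: r + 6k = 2400.743666… → ⌈·⌉ = 2401
j=8: r + 7k = 2800.854777… → ⌈·⌉ = 2801
j=9: r + 8k = 3200.965888… → ⌈·⌉ = 3201
j=10: r + 9k = 3601.077 → ⌈·⌉ = 3602
j=11: r + 10k = 4001.188111… → ⌈·⌉ = 4002
j=12: r + 11k = 4401.299222… → ⌈·⌉ = 4402
j=13: r + 12k = 4801.410333… → ⌈·⌉ = 4802
j=14: r + 13k = 5201.521444… → ⌈·⌉ = 5202
j=15: r + 14k = 5601.632555… → ⌈·⌉ = 5602
j=16: r + 15k = 6001.743666… → ⌈·⌉ = 6002
j=17: r + 16k = 6401.854777… → ⌈·⌉ = 6402
j=18: r + 17k = 6801.965888… → ⌈·⌉ = 6802

1, 401, 801, 1201, 1601, 2001, 2401, 2801, 3201, 3602, 4002, 4402, 4802, 5202, 5602, 6002, 6402, 6802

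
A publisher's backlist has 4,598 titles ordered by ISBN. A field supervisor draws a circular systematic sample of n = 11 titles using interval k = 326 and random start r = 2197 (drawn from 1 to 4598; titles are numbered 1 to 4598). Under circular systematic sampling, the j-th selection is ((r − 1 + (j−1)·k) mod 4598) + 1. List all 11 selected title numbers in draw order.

Selection 1: 2197
Selection 2: 2197 + 326 = 2523
Selection 3: 2523 + 326 = 2849
Selection 4: 2849 + 326 = 3175
Selection 5: 3175 + 326 = 3501
Selection 6: 3501 + 326 = 3827
Selection 7: 3827 + 326 = 4153
Selection 8: 4153 + 326 = 4479
Selection 9: 4479 + 326 = 4805 → 4805 − 4598 = 207
Selection 10: 207 + 326 = 533
Selection 11: 533 + 326 = 859

2197, 2523, 2849, 3175, 3501, 3827, 4153, 4479, 207, 533, 859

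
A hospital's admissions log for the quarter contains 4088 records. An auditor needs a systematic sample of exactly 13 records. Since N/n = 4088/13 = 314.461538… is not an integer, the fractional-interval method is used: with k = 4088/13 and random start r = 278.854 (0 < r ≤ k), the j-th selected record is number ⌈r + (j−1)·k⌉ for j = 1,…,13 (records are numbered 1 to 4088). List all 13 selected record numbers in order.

279, 594, 908, 1223, 1537, 1852, 2166, 2481, 2795, 3110, 3424, 3738, 4053

j=1: r + 0k = 278.854 → ⌈·⌉ = 279
j=2: r + 1k = 593.315538… → ⌈·⌉ = 594
j=3: r + 2k = 907.777076… → ⌈·⌉ = 908
j=4: r + 3k = 1222.238615… → ⌈·⌉ = 1223
j=5: r + 4k = 1536.700153… → ⌈·⌉ = 1537
j=6: r + 5k = 1851.161692… → ⌈·⌉ = 1852
j=7: r + 6k = 2165.623230… → ⌈·⌉ = 2166
j=8: r + 7k = 2480.084769… → ⌈·⌉ = 2481
j=9: r + 8k = 2794.546307… → ⌈·⌉ = 2795
j=10: r + 9k = 3109.007846… → ⌈·⌉ = 3110
j=11: r + 10k = 3423.469384… → ⌈·⌉ = 3424
j=12: r + 11k = 3737.930923… → ⌈·⌉ = 3738
j=13: r + 12k = 4052.392461… → ⌈·⌉ = 4053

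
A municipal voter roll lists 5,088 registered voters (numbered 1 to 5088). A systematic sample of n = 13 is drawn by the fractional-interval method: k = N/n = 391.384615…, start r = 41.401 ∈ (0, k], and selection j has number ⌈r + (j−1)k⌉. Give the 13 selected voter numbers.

j=1: r + 0k = 41.401 → ⌈·⌉ = 42
j=2: r + 1k = 432.785615… → ⌈·⌉ = 433
j=3: r + 2k = 824.170230… → ⌈·⌉ = 825
j=4: r + 3k = 1215.554846… → ⌈·⌉ = 1216
j=5: r + 4k = 1606.939461… → ⌈·⌉ = 1607
j=6: r + 5k = 1998.324076… → ⌈·⌉ = 1999
j=7: r + 6k = 2389.708692… → ⌈·⌉ = 2390
j=8: r + 7k = 2781.093307… → ⌈·⌉ = 2782
j=9: r + 8k = 3172.477923… → ⌈·⌉ = 3173
j=10: r + 9k = 3563.862538… → ⌈·⌉ = 3564
j=11: r + 10k = 3955.247153… → ⌈·⌉ = 3956
j=12: r + 11k = 4346.631769… → ⌈·⌉ = 4347
j=13: r + 12k = 4738.016384… → ⌈·⌉ = 4739

42, 433, 825, 1216, 1607, 1999, 2390, 2782, 3173, 3564, 3956, 4347, 4739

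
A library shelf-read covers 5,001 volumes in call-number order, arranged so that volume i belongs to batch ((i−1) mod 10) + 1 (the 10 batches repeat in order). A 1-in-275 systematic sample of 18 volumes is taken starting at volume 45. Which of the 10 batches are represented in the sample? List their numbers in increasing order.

Consecutive selections differ by k = 275, so their batch numbers differ by 275 mod 10 = 5.
gcd(275, 10) = 5, so the sample visits 10/5 = 2 distinct residues mod 10.
Start 45 is batch 5; the batches hit are 5, 10.

5, 10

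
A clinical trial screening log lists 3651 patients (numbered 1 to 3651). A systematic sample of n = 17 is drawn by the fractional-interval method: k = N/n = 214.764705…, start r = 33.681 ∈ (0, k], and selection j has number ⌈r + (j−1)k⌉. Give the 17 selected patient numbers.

j=1: r + 0k = 33.681 → ⌈·⌉ = 34
j=2: r + 1k = 248.445705… → ⌈·⌉ = 249
j=3: r + 2k = 463.210411… → ⌈·⌉ = 464
j=4: r + 3k = 677.975117… → ⌈·⌉ = 678
j=5: r + 4k = 892.739823… → ⌈·⌉ = 893
j=6: r + 5k = 1107.504529… → ⌈·⌉ = 1108
j=7: r + 6k = 1322.269235… → ⌈·⌉ = 1323
j=8: r + 7k = 1537.033941… → ⌈·⌉ = 1538
j=9: r + 8k = 1751.798647… → ⌈·⌉ = 1752
j=10: r + 9k = 1966.563352… → ⌈·⌉ = 1967
j=11: r + 10k = 2181.328058… → ⌈·⌉ = 2182
j=12: r + 11k = 2396.092764… → ⌈·⌉ = 2397
j=13: r + 12k = 2610.857470… → ⌈·⌉ = 2611
j=14: r + 13k = 2825.622176… → ⌈·⌉ = 2826
j=15: r + 14k = 3040.386882… → ⌈·⌉ = 3041
j=16: r + 15k = 3255.151588… → ⌈·⌉ = 3256
j=17: r + 16k = 3469.916294… → ⌈·⌉ = 3470

34, 249, 464, 678, 893, 1108, 1323, 1538, 1752, 1967, 2182, 2397, 2611, 2826, 3041, 3256, 3470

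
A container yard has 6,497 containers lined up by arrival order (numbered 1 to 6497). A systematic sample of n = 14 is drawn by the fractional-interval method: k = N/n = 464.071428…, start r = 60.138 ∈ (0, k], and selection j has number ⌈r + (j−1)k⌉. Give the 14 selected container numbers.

j=1: r + 0k = 60.138 → ⌈·⌉ = 61
j=2: r + 1k = 524.209428… → ⌈·⌉ = 525
j=3: r + 2k = 988.280857… → ⌈·⌉ = 989
j=4: r + 3k = 1452.352285… → ⌈·⌉ = 1453
j=5: r + 4k = 1916.423714… → ⌈·⌉ = 1917
j=6: r + 5k = 2380.495142… → ⌈·⌉ = 2381
j=7: r + 6k = 2844.566571… → ⌈·⌉ = 2845
j=8: r + 7k = 3308.638 → ⌈·⌉ = 3309
j=9: r + 8k = 3772.709428… → ⌈·⌉ = 3773
j=10: r + 9k = 4236.780857… → ⌈·⌉ = 4237
j=11: r + 10k = 4700.852285… → ⌈·⌉ = 4701
j=12: r + 11k = 5164.923714… → ⌈·⌉ = 5165
j=13: r + 12k = 5628.995142… → ⌈·⌉ = 5629
j=14: r + 13k = 6093.066571… → ⌈·⌉ = 6094

61, 525, 989, 1453, 1917, 2381, 2845, 3309, 3773, 4237, 4701, 5165, 5629, 6094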